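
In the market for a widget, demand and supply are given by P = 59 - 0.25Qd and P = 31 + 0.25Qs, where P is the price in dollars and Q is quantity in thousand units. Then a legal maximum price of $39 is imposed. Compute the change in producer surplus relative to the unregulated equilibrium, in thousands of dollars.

Rearranging demand gives Qd = 236 - 4P; rearranging supply gives Qs = 4P - 124. Equilibrium: 236 - 4P = 4P - 124, so 360 = 8P and P* = 45, Q* = 56.
Since 39 < 45, the ceiling is binding.
At P = 39: Qd = 236 - 4·39 = 80 and Qs = 4·39 - 124 = 32.
Producer surplus without the control is ½ · (45 - 31) · 56 = 392.
With the ceiling, producers sell 32 units at 39, so PS = ½ · (39 - 31) · 32 = 128.
Change in producer surplus = 128 - 392 = -264.

-264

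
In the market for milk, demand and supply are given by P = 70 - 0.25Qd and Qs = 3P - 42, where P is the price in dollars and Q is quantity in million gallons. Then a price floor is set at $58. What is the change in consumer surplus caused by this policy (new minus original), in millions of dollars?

-864

Rearranging demand gives Qd = 280 - 4P. Equilibrium: 280 - 4P = 3P - 42, so 322 = 7P and P* = 46, Q* = 96.
The floor of 58 is above the equilibrium price 46, so it binds.
At P = 58: Qd = 280 - 4·58 = 48 and Qs = 3·58 - 42 = 132.
Consumer surplus without the control is ½ · (70 - 46) · 96 = 1152.
With the floor, consumers buy 48 units at 58, so CS = ½ · (70 - 58) · 48 = 288.
Change in consumer surplus = 288 - 1152 = -864.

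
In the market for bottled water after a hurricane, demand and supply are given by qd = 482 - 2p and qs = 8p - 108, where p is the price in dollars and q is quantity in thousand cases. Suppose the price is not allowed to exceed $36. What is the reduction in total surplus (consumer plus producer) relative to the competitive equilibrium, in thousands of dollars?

10580

Equilibrium: 482 - 2p = 8p - 108, so 590 = 10p and p* = 59, q* = 364.
The ceiling of 36 is below the equilibrium price 59, so it binds.
At p = 36: qd = 482 - 2·36 = 410 and qs = 8·36 - 108 = 180.
Quantity traded falls to 180. At q = 180 the demand price is (482 - 180)/2 = 151 and the supply price is (108 + 180)/8 = 36.
Deadweight loss = ½ · (151 - 36) · (364 - 180) = ½ · 115 · 184 = 10580.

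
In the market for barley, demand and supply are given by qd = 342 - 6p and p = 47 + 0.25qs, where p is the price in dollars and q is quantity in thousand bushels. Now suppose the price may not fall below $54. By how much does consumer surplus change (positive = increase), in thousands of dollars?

Rearranging supply gives qs = 4p - 188. In a free market, 342 - 6p = 4p - 188 gives the equilibrium p* = 53, q* = 24.
Since 54 > 53, the floor is binding.
At p = 54: qd = 342 - 6·54 = 18 and qs = 4·54 - 188 = 28.
Consumer surplus without the control is ½ · (57 - 53) · 24 = 48.
With the floor, consumers buy 18 units at 54, so CS = ½ · (57 - 54) · 18 = 27.
Change in consumer surplus = 27 - 48 = -21.

-21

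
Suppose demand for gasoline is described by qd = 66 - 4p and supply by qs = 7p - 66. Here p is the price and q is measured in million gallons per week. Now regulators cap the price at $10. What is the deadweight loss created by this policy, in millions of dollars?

38.5

In a free market, 66 - 4p = 7p - 66 gives the equilibrium p* = 12, q* = 18.
Because the ceiling (10) lies below the market-clearing price, it is binding.
At p = 10: qd = 66 - 4·10 = 26 and qs = 7·10 - 66 = 4.
Quantity traded falls to 4. At q = 4 the demand price is (66 - 4)/4 = 15.5 and the supply price is (66 + 4)/7 = 10.
Deadweight loss = ½ · (15.5 - 10) · (18 - 4) = ½ · 5.5 · 14 = 38.5.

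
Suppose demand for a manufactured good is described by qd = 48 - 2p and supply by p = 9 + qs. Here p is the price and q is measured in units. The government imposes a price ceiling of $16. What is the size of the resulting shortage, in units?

9

Rearranging supply gives qs = p - 9. In a free market, 48 - 2p = p - 9 gives the equilibrium p* = 19, q* = 10.
The ceiling of 16 is below the equilibrium price 19, so it binds.
At p = 16: qd = 48 - 2·16 = 16 and qs = 16 - 9 = 7.
Shortage = qd - qs = 16 - 7 = 9.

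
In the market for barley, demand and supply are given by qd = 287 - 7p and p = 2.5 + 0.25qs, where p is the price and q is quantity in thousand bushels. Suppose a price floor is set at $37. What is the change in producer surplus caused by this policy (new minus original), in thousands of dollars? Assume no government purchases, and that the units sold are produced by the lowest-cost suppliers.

-332.5

Rearranging supply gives qs = 4p - 10. Without the control the market clears where 287 - 7p = 4p - 10, i.e. p* = 27 and q* = 98.
Since 37 > 27, the floor is binding.
At p = 37: qd = 287 - 7·37 = 28 and qs = 4·37 - 10 = 138.
Producer surplus without the control is ½ · (27 - 2.5) · 98 = 1200.5.
With the floor, 28 units are sold at 37. The supply price at q = 28 is 9.5, so PS = ½ · [(37 - 2.5) + (37 - 9.5)] · 28 = 868.
Change in producer surplus = 868 - 1200.5 = -332.5.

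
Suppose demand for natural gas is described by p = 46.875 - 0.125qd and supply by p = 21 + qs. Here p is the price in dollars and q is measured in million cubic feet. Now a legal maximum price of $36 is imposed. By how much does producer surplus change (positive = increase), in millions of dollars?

Rearranging demand gives qd = 375 - 8p; rearranging supply gives qs = p - 21. In a free market, 375 - 8p = p - 21 gives the equilibrium p* = 44, q* = 23.
Since 36 < 44, the ceiling is binding.
At p = 36: qd = 375 - 8·36 = 87 and qs = 36 - 21 = 15.
Producer surplus without the control is ½ · (44 - 21) · 23 = 264.5.
With the ceiling, producers sell 15 units at 36, so PS = ½ · (36 - 21) · 15 = 112.5.
Change in producer surplus = 112.5 - 264.5 = -152.

-152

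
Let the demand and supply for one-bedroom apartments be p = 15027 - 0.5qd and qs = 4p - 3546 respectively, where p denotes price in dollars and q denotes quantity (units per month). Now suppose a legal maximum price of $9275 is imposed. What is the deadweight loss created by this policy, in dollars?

Rearranging demand gives qd = 30054 - 2p. Setting quantity demanded equal to quantity supplied, 30054 - 2p = 4p - 3546, gives p* = 5600 and q* = 18854.
The ceiling of 9275 is above the equilibrium price 5600, so it is not binding; the market clears at p* = 5600, q* = 18854.
Since the control does not bind, no trades are prevented and deadweight loss is zero.

0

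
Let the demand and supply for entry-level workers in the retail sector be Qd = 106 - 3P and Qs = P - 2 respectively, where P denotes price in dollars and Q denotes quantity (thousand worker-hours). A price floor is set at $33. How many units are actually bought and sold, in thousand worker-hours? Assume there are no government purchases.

7

Without the control the market clears where 106 - 3P = P - 2, i.e. P* = 27 and Q* = 25.
Because the floor (33) lies above the market-clearing price, it is binding.
At P = 33: Qd = 106 - 3·33 = 7 and Qs = 33 - 2 = 31.
The quantity actually transacted is the short side, demand: 7.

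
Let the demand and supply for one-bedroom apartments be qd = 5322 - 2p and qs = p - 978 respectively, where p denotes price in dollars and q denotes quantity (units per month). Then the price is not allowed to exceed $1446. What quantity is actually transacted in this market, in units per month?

Setting quantity demanded equal to quantity supplied, 5322 - 2p = p - 978, gives p* = 2100 and q* = 1122.
Since 1446 < 2100, the ceiling is binding.
At p = 1446: qd = 5322 - 2·1446 = 2430 and qs = 1446 - 978 = 468.
The quantity actually transacted is the short side, supply: 468.

468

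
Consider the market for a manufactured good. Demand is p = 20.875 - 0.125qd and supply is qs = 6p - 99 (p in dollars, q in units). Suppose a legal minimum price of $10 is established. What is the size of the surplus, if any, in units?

Rearranging demand gives qd = 167 - 8p. Without the control the market clears where 167 - 8p = 6p - 99, i.e. p* = 19 and q* = 15.
Since 10 is below p* = 19, the floor does not bind and the free-market outcome prevails.
Since the control does not bind, there is no surplus.

0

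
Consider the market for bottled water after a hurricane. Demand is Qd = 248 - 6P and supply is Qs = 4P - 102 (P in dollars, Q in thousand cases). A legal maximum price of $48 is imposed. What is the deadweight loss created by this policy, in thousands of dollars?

Setting quantity demanded equal to quantity supplied, 248 - 6P = 4P - 102, gives P* = 35 and Q* = 38.
Since 48 is above P* = 35, the ceiling does not bind and the free-market outcome prevails.
Since the control does not bind, no trades are prevented and deadweight loss is zero.

0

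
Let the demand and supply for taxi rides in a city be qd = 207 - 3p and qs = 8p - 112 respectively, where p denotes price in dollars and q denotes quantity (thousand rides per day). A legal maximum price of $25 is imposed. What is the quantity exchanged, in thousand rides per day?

Equilibrium: 207 - 3p = 8p - 112, so 319 = 11p and p* = 29, q* = 120.
Because the ceiling (25) lies below the market-clearing price, it is binding.
At p = 25: qd = 207 - 3·25 = 132 and qs = 8·25 - 112 = 88.
The quantity actually transacted is the short side, supply: 88.

88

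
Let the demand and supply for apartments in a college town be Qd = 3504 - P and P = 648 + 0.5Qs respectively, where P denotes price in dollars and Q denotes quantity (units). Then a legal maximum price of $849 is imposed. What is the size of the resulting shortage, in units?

2253

Rearranging supply gives Qs = 2P - 1296. In a free market, 3504 - P = 2P - 1296 gives the equilibrium P* = 1600, Q* = 1904.
The ceiling of 849 is below the equilibrium price 1600, so it binds.
At P = 849: Qd = 3504 - 849 = 2655 and Qs = 2·849 - 1296 = 402.
Shortage = Qd - Qs = 2655 - 402 = 2253.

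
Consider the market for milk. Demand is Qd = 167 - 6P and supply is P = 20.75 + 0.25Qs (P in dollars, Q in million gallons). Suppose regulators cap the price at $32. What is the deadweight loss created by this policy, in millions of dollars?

0

Rearranging supply gives Qs = 4P - 83. Setting quantity demanded equal to quantity supplied, 167 - 6P = 4P - 83, gives P* = 25 and Q* = 17.
Since 32 is above P* = 25, the ceiling does not bind and the free-market outcome prevails.
Since the control does not bind, no trades are prevented and deadweight loss is zero.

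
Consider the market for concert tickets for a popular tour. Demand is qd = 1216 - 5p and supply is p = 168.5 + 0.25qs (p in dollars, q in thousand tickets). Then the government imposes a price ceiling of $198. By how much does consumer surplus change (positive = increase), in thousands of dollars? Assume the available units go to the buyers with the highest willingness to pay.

1185.6

Rearranging supply gives qs = 4p - 674. Equilibrium: 1216 - 5p = 4p - 674, so 1890 = 9p and p* = 210, q* = 166.
Because the ceiling (198) lies below the market-clearing price, it is binding.
At p = 198: qd = 1216 - 5·198 = 226 and qs = 4·198 - 674 = 118.
Consumer surplus without the control is ½ · (243.2 - 210) · 166 = 2755.6.
With the ceiling, 118 units are sold at 198 (assume they go to the highest-value buyers). The demand price at q = 118 is 219.6, so CS = ½ · [(243.2 - 198) + (219.6 - 198)] · 118 = 3941.2.
Change in consumer surplus = 3941.2 - 2755.6 = 1185.6.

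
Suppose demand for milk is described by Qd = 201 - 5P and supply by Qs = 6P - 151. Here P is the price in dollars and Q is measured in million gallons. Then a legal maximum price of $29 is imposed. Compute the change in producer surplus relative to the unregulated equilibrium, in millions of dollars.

-96

Equilibrium: 201 - 5P = 6P - 151, so 352 = 11P and P* = 32, Q* = 41.
The ceiling of 29 is below the equilibrium price 32, so it binds.
At P = 29: Qd = 201 - 5·29 = 56 and Qs = 6·29 - 151 = 23.
Producer surplus without the control is ½ · (32 - 151/6) · 41 = 1681/12.
With the ceiling, producers sell 23 units at 29, so PS = ½ · (29 - 151/6) · 23 = 529/12.
Change in producer surplus = 529/12 - 1681/12 = -96.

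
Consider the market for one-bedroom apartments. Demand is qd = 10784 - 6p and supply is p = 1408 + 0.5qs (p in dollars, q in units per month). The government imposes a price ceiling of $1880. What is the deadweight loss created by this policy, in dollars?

Rearranging supply gives qs = 2p - 2816. Without the control the market clears where 10784 - 6p = 2p - 2816, i.e. p* = 1700 and q* = 584.
The ceiling of 1880 is above the equilibrium price 1700, so it is not binding; the market clears at p* = 1700, q* = 584.
Since the control does not bind, no trades are prevented and deadweight loss is zero.

0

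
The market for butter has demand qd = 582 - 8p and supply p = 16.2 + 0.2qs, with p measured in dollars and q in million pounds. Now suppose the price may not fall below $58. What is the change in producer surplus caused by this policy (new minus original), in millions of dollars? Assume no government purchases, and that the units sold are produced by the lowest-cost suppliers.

512.4

Rearranging supply gives qs = 5p - 81. Without the control the market clears where 582 - 8p = 5p - 81, i.e. p* = 51 and q* = 174.
The floor of 58 is above the equilibrium price 51, so it binds.
At p = 58: qd = 582 - 8·58 = 118 and qs = 5·58 - 81 = 209.
Producer surplus without the control is ½ · (51 - 16.2) · 174 = 3027.6.
With the floor, 118 units are sold at 58. The supply price at q = 118 is 39.8, so PS = ½ · [(58 - 16.2) + (58 - 39.8)] · 118 = 3540.
Change in producer surplus = 3540 - 3027.6 = 512.4.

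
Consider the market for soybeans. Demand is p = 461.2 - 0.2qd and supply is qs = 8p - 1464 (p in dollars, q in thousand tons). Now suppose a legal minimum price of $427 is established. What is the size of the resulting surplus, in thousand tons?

1781

Rearranging demand gives qd = 2306 - 5p. In a free market, 2306 - 5p = 8p - 1464 gives the equilibrium p* = 290, q* = 856.
Because the floor (427) lies above the market-clearing price, it is binding.
At p = 427: qd = 2306 - 5·427 = 171 and qs = 8·427 - 1464 = 1952.
Surplus = qs - qd = 1952 - 171 = 1781.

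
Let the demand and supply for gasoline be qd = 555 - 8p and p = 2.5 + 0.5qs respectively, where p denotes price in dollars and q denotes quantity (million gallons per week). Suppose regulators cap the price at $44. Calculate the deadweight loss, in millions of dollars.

Rearranging supply gives qs = 2p - 5. Without the control the market clears where 555 - 8p = 2p - 5, i.e. p* = 56 and q* = 107.
Because the ceiling (44) lies below the market-clearing price, it is binding.
At p = 44: qd = 555 - 8·44 = 203 and qs = 2·44 - 5 = 83.
Quantity traded falls to 83. At q = 83 the demand price is (555 - 83)/8 = 59 and the supply price is (5 + 83)/2 = 44.
Deadweight loss = ½ · (59 - 44) · (107 - 83) = ½ · 15 · 24 = 180.

180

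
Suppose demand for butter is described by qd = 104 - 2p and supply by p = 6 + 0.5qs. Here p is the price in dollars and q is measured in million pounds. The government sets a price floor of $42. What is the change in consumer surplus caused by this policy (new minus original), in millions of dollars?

Rearranging supply gives qs = 2p - 12. Equilibrium: 104 - 2p = 2p - 12, so 116 = 4p and p* = 29, q* = 46.
Because the floor (42) lies above the market-clearing price, it is binding.
At p = 42: qd = 104 - 2·42 = 20 and qs = 2·42 - 12 = 72.
Consumer surplus without the control is ½ · (52 - 29) · 46 = 529.
With the floor, consumers buy 20 units at 42, so CS = ½ · (52 - 42) · 20 = 100.
Change in consumer surplus = 100 - 529 = -429.

-429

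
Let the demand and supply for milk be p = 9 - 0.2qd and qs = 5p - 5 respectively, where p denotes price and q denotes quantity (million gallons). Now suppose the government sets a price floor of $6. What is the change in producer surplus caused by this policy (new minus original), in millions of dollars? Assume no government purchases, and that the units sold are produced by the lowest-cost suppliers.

12.5

Rearranging demand gives qd = 45 - 5p. Setting quantity demanded equal to quantity supplied, 45 - 5p = 5p - 5, gives p* = 5 and q* = 20.
Because the floor (6) lies above the market-clearing price, it is binding.
At p = 6: qd = 45 - 5·6 = 15 and qs = 5·6 - 5 = 25.
Producer surplus without the control is ½ · (5 - 1) · 20 = 40.
With the floor, 15 units are sold at 6. The supply price at q = 15 is 4, so PS = ½ · [(6 - 1) + (6 - 4)] · 15 = 52.5.
Change in producer surplus = 52.5 - 40 = 12.5.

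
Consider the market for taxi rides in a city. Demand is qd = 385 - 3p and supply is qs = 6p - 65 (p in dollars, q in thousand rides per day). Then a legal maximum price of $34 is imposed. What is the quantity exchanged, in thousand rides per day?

139

Without the control the market clears where 385 - 3p = 6p - 65, i.e. p* = 50 and q* = 235.
Because the ceiling (34) lies below the market-clearing price, it is binding.
At p = 34: qd = 385 - 3·34 = 283 and qs = 6·34 - 65 = 139.
The quantity actually transacted is the short side, supply: 139.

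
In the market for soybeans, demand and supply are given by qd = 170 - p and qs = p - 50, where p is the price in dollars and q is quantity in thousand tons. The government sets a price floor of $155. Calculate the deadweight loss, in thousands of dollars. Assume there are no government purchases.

2025

Without the control the market clears where 170 - p = p - 50, i.e. p* = 110 and q* = 60.
Since 155 > 110, the floor is binding.
At p = 155: qd = 170 - 155 = 15 and qs = 155 - 50 = 105.
Quantity traded falls to 15. At q = 15 the demand price is 170 - 15 = 155 and the supply price is 50 + 15 = 65.
Deadweight loss = ½ · (155 - 65) · (60 - 15) = ½ · 90 · 45 = 2025.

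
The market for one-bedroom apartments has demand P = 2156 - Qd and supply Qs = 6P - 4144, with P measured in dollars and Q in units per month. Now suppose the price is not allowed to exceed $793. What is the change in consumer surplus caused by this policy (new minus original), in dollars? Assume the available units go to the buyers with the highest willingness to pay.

Rearranging demand gives Qd = 2156 - P. In a free market, 2156 - P = 6P - 4144 gives the equilibrium P* = 900, Q* = 1256.
Since 793 < 900, the ceiling is binding.
At P = 793: Qd = 2156 - 793 = 1363 and Qs = 6·793 - 4144 = 614.
Consumer surplus without the control is ½ · (2156 - 900) · 1256 = 788768.
With the ceiling, 614 units are sold at 793 (assume they go to the highest-value buyers). The demand price at Q = 614 is 1542, so CS = ½ · [(2156 - 793) + (1542 - 793)] · 614 = 648384.
Change in consumer surplus = 648384 - 788768 = -140384.

-140384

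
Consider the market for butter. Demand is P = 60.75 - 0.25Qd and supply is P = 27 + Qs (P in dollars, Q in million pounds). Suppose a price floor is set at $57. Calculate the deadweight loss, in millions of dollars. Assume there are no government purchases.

90

Rearranging demand gives Qd = 243 - 4P; rearranging supply gives Qs = P - 27. Without the control the market clears where 243 - 4P = P - 27, i.e. P* = 54 and Q* = 27.
The floor of 57 is above the equilibrium price 54, so it binds.
At P = 57: Qd = 243 - 4·57 = 15 and Qs = 57 - 27 = 30.
Quantity traded falls to 15. At Q = 15 the demand price is (243 - 15)/4 = 57 and the supply price is 27 + 15 = 42.
Deadweight loss = ½ · (57 - 42) · (27 - 15) = ½ · 15 · 12 = 90.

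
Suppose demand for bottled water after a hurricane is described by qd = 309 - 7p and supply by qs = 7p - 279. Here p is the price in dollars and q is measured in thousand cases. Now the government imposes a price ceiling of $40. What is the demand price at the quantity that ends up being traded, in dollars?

44

In a free market, 309 - 7p = 7p - 279 gives the equilibrium p* = 42, q* = 15.
Since 40 < 42, the ceiling is binding.
At p = 40: qd = 309 - 7·40 = 29 and qs = 7·40 - 279 = 1.
Only 1 units reach the market. On the demand curve, the marginal buyer's willingness to pay at q = 1 is (309 - 1)/7 = 44.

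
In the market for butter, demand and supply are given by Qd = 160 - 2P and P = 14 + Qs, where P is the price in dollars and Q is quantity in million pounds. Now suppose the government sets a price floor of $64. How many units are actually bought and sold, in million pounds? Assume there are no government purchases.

Rearranging supply gives Qs = P - 14. Setting quantity demanded equal to quantity supplied, 160 - 2P = P - 14, gives P* = 58 and Q* = 44.
Since 64 > 58, the floor is binding.
At P = 64: Qd = 160 - 2·64 = 32 and Qs = 64 - 14 = 50.
The quantity actually transacted is the short side, demand: 32.

32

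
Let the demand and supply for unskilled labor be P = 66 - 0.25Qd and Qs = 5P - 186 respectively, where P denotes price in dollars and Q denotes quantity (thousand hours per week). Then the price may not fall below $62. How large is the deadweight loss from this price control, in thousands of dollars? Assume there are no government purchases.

Rearranging demand gives Qd = 264 - 4P. Setting quantity demanded equal to quantity supplied, 264 - 4P = 5P - 186, gives P* = 50 and Q* = 64.
The floor of 62 is above the equilibrium price 50, so it binds.
At P = 62: Qd = 264 - 4·62 = 16 and Qs = 5·62 - 186 = 124.
Quantity traded falls to 16. At Q = 16 the demand price is (264 - 16)/4 = 62 and the supply price is (186 + 16)/5 = 40.4.
Deadweight loss = ½ · (62 - 40.4) · (64 - 16) = ½ · 21.6 · 48 = 518.4.

518.4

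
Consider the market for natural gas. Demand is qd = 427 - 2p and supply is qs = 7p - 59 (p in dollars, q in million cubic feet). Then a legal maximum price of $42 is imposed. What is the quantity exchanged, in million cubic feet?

235

Without the control the market clears where 427 - 2p = 7p - 59, i.e. p* = 54 and q* = 319.
Because the ceiling (42) lies below the market-clearing price, it is binding.
At p = 42: qd = 427 - 2·42 = 343 and qs = 7·42 - 59 = 235.
The quantity actually transacted is the short side, supply: 235.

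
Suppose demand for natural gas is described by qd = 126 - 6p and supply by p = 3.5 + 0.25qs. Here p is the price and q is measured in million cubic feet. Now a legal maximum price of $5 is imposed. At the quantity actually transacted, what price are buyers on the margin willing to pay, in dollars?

20

Rearranging supply gives qs = 4p - 14. Without the control the market clears where 126 - 6p = 4p - 14, i.e. p* = 14 and q* = 42.
The ceiling of 5 is below the equilibrium price 14, so it binds.
At p = 5: qd = 126 - 6·5 = 96 and qs = 4·5 - 14 = 6.
Only 6 units reach the market. On the demand curve, the marginal buyer's willingness to pay at q = 6 is (126 - 6)/6 = 20.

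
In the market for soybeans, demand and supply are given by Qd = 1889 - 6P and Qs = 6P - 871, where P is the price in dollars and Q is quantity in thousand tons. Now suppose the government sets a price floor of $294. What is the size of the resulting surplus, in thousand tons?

Setting quantity demanded equal to quantity supplied, 1889 - 6P = 6P - 871, gives P* = 230 and Q* = 509.
Since 294 > 230, the floor is binding.
At P = 294: Qd = 1889 - 6·294 = 125 and Qs = 6·294 - 871 = 893.
Surplus = Qs - Qd = 893 - 125 = 768.

768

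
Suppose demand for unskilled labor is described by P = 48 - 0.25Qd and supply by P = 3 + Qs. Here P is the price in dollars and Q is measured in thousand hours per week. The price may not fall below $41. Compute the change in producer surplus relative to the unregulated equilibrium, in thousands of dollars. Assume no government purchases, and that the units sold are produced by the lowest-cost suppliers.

Rearranging demand gives Qd = 192 - 4P; rearranging supply gives Qs = P - 3. Equilibrium: 192 - 4P = P - 3, so 195 = 5P and P* = 39, Q* = 36.
Because the floor (41) lies above the market-clearing price, it is binding.
At P = 41: Qd = 192 - 4·41 = 28 and Qs = 41 - 3 = 38.
Producer surplus without the control is ½ · (39 - 3) · 36 = 648.
With the floor, 28 units are sold at 41. The supply price at Q = 28 is 31, so PS = ½ · [(41 - 3) + (41 - 31)] · 28 = 672.
Change in producer surplus = 672 - 648 = 24.

24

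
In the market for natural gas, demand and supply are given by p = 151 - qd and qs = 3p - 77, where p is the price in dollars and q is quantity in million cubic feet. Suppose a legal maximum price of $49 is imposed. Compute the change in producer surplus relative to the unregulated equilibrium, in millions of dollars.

-656

Rearranging demand gives qd = 151 - p. Setting quantity demanded equal to quantity supplied, 151 - p = 3p - 77, gives p* = 57 and q* = 94.
The ceiling of 49 is below the equilibrium price 57, so it binds.
At p = 49: qd = 151 - 49 = 102 and qs = 3·49 - 77 = 70.
Producer surplus without the control is ½ · (57 - 77/3) · 94 = 4418/3.
With the ceiling, producers sell 70 units at 49, so PS = ½ · (49 - 77/3) · 70 = 2450/3.
Change in producer surplus = 2450/3 - 4418/3 = -656.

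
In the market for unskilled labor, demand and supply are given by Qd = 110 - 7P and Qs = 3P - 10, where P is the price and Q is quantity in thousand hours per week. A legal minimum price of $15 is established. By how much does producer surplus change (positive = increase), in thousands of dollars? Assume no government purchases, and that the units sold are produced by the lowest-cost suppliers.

-58.5

Without the control the market clears where 110 - 7P = 3P - 10, i.e. P* = 12 and Q* = 26.
Because the floor (15) lies above the market-clearing price, it is binding.
At P = 15: Qd = 110 - 7·15 = 5 and Qs = 3·15 - 10 = 35.
Producer surplus without the control is ½ · (12 - 10/3) · 26 = 338/3.
With the floor, 5 units are sold at 15. The supply price at Q = 5 is 5, so PS = ½ · [(15 - 10/3) + (15 - 5)] · 5 = 325/6.
Change in producer surplus = 325/6 - 338/3 = -58.5.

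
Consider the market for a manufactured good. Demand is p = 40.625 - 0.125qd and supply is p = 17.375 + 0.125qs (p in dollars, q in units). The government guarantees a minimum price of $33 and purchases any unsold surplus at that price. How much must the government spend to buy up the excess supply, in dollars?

2112

Rearranging demand gives qd = 325 - 8p; rearranging supply gives qs = 8p - 139. Setting quantity demanded equal to quantity supplied, 325 - 8p = 8p - 139, gives p* = 29 and q* = 93.
Because the floor (33) lies above the market-clearing price, it is binding.
At p = 33: qd = 325 - 8·33 = 61 and qs = 8·33 - 139 = 125.
Surplus = qs - qd = 64.
Government expenditure = surplus × support price = 64 × 33 = 2112.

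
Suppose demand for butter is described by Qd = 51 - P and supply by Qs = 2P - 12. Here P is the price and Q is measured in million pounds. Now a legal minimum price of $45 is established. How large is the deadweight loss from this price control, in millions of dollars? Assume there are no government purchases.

Setting quantity demanded equal to quantity supplied, 51 - P = 2P - 12, gives P* = 21 and Q* = 30.
The floor of 45 is above the equilibrium price 21, so it binds.
At P = 45: Qd = 51 - 45 = 6 and Qs = 2·45 - 12 = 78.
Quantity traded falls to 6. At Q = 6 the demand price is 51 - 6 = 45 and the supply price is (12 + 6)/2 = 9.
Deadweight loss = ½ · (45 - 9) · (30 - 6) = ½ · 36 · 24 = 432.

432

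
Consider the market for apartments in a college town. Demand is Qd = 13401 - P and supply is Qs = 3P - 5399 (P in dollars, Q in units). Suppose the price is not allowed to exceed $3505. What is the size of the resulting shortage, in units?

4780

In a free market, 13401 - P = 3P - 5399 gives the equilibrium P* = 4700, Q* = 8701.
Since 3505 < 4700, the ceiling is binding.
At P = 3505: Qd = 13401 - 3505 = 9896 and Qs = 3·3505 - 5399 = 5116.
Shortage = Qd - Qs = 9896 - 5116 = 4780.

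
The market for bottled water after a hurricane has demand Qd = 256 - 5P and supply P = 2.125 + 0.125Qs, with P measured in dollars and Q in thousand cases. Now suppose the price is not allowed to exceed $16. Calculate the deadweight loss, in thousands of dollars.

260

Rearranging supply gives Qs = 8P - 17. Without the control the market clears where 256 - 5P = 8P - 17, i.e. P* = 21 and Q* = 151.
Since 16 < 21, the ceiling is binding.
At P = 16: Qd = 256 - 5·16 = 176 and Qs = 8·16 - 17 = 111.
Quantity traded falls to 111. At Q = 111 the demand price is (256 - 111)/5 = 29 and the supply price is (17 + 111)/8 = 16.
Deadweight loss = ½ · (29 - 16) · (151 - 111) = ½ · 13 · 40 = 260.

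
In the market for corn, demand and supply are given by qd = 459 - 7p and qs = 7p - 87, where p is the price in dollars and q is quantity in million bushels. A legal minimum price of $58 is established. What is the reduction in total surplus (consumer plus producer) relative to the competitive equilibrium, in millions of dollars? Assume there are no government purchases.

2527

Equilibrium: 459 - 7p = 7p - 87, so 546 = 14p and p* = 39, q* = 186.
Since 58 > 39, the floor is binding.
At p = 58: qd = 459 - 7·58 = 53 and qs = 7·58 - 87 = 319.
Quantity traded falls to 53. At q = 53 the demand price is (459 - 53)/7 = 58 and the supply price is (87 + 53)/7 = 20.
Deadweight loss = ½ · (58 - 20) · (186 - 53) = ½ · 38 · 133 = 2527.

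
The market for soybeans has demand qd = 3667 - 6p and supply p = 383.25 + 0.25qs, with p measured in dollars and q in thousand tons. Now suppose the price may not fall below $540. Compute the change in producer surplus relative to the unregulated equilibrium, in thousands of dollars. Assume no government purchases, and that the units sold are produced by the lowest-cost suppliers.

Rearranging supply gives qs = 4p - 1533. Setting quantity demanded equal to quantity supplied, 3667 - 6p = 4p - 1533, gives p* = 520 and q* = 547.
Since 540 > 520, the floor is binding.
At p = 540: qd = 3667 - 6·540 = 427 and qs = 4·540 - 1533 = 627.
Producer surplus without the control is ½ · (520 - 383.25) · 547 = 37401.125.
With the floor, 427 units are sold at 540. The supply price at q = 427 is 490, so PS = ½ · [(540 - 383.25) + (540 - 490)] · 427 = 44141.125.
Change in producer surplus = 44141.125 - 37401.125 = 6740.

6740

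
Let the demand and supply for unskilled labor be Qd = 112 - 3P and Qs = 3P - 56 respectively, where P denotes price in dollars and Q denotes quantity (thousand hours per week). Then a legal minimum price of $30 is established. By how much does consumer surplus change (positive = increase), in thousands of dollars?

In a free market, 112 - 3P = 3P - 56 gives the equilibrium P* = 28, Q* = 28.
Since 30 > 28, the floor is binding.
At P = 30: Qd = 112 - 3·30 = 22 and Qs = 3·30 - 56 = 34.
Consumer surplus without the control is ½ · (112/3 - 28) · 28 = 392/3.
With the floor, consumers buy 22 units at 30, so CS = ½ · (112/3 - 30) · 22 = 242/3.
Change in consumer surplus = 242/3 - 392/3 = -50.

-50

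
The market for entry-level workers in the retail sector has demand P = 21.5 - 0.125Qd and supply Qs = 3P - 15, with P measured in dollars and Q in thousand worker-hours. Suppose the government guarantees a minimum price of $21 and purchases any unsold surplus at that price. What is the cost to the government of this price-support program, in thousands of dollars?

924

Rearranging demand gives Qd = 172 - 8P. In a free market, 172 - 8P = 3P - 15 gives the equilibrium P* = 17, Q* = 36.
Since 21 > 17, the floor is binding.
At P = 21: Qd = 172 - 8·21 = 4 and Qs = 3·21 - 15 = 48.
Surplus = Qs - Qd = 44.
Government expenditure = surplus × support price = 44 × 21 = 924.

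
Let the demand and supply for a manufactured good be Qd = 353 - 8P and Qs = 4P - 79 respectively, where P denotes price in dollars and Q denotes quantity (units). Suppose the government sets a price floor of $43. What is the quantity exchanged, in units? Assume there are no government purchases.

9

Setting quantity demanded equal to quantity supplied, 353 - 8P = 4P - 79, gives P* = 36 and Q* = 65.
Since 43 > 36, the floor is binding.
At P = 43: Qd = 353 - 8·43 = 9 and Qs = 4·43 - 79 = 93.
The quantity actually transacted is the short side, demand: 9.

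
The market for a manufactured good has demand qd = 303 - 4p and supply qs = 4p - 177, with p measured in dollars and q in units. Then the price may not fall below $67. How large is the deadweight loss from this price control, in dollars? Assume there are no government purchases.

196

Setting quantity demanded equal to quantity supplied, 303 - 4p = 4p - 177, gives p* = 60 and q* = 63.
Since 67 > 60, the floor is binding.
At p = 67: qd = 303 - 4·67 = 35 and qs = 4·67 - 177 = 91.
Quantity traded falls to 35. At q = 35 the demand price is (303 - 35)/4 = 67 and the supply price is (177 + 35)/4 = 53.
Deadweight loss = ½ · (67 - 53) · (63 - 35) = ½ · 14 · 28 = 196.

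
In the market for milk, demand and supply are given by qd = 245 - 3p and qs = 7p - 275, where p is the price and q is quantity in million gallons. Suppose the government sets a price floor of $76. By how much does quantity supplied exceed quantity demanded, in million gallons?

Equilibrium: 245 - 3p = 7p - 275, so 520 = 10p and p* = 52, q* = 89.
Because the floor (76) lies above the market-clearing price, it is binding.
At p = 76: qd = 245 - 3·76 = 17 and qs = 7·76 - 275 = 257.
Surplus = qs - qd = 257 - 17 = 240.

240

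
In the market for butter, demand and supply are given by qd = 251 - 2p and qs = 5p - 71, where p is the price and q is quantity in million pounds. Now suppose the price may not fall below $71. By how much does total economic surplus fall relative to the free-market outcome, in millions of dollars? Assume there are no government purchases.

In a free market, 251 - 2p = 5p - 71 gives the equilibrium p* = 46, q* = 159.
Because the floor (71) lies above the market-clearing price, it is binding.
At p = 71: qd = 251 - 2·71 = 109 and qs = 5·71 - 71 = 284.
Quantity traded falls to 109. At q = 109 the demand price is (251 - 109)/2 = 71 and the supply price is (71 + 109)/5 = 36.
Deadweight loss = ½ · (71 - 36) · (159 - 109) = ½ · 35 · 50 = 875.

875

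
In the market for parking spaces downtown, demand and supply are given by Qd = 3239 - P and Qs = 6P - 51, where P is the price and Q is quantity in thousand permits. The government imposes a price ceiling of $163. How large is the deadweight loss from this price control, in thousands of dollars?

In a free market, 3239 - P = 6P - 51 gives the equilibrium P* = 470, Q* = 2769.
Since 163 < 470, the ceiling is binding.
At P = 163: Qd = 3239 - 163 = 3076 and Qs = 6·163 - 51 = 927.
Quantity traded falls to 927. At Q = 927 the demand price is 3239 - 927 = 2312 and the supply price is (51 + 927)/6 = 163.
Deadweight loss = ½ · (2312 - 163) · (2769 - 927) = ½ · 2149 · 1842 = 1979229.

1979229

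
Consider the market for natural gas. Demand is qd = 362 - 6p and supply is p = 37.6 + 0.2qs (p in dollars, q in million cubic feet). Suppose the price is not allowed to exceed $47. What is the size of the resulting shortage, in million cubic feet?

Rearranging supply gives qs = 5p - 188. In a free market, 362 - 6p = 5p - 188 gives the equilibrium p* = 50, q* = 62.
Since 47 < 50, the ceiling is binding.
At p = 47: qd = 362 - 6·47 = 80 and qs = 5·47 - 188 = 47.
Shortage = qd - qs = 80 - 47 = 33.

33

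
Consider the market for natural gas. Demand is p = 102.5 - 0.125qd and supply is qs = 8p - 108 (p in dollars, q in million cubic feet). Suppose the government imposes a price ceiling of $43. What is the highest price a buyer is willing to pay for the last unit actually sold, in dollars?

Rearranging demand gives qd = 820 - 8p. Without the control the market clears where 820 - 8p = 8p - 108, i.e. p* = 58 and q* = 356.
Because the ceiling (43) lies below the market-clearing price, it is binding.
At p = 43: qd = 820 - 8·43 = 476 and qs = 8·43 - 108 = 236.
Only 236 units reach the market. On the demand curve, the marginal buyer's willingness to pay at q = 236 is (820 - 236)/8 = 73.

73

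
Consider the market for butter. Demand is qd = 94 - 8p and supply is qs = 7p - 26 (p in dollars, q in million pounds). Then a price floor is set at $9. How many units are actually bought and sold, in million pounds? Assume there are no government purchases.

22

Equilibrium: 94 - 8p = 7p - 26, so 120 = 15p and p* = 8, q* = 30.
Because the floor (9) lies above the market-clearing price, it is binding.
At p = 9: qd = 94 - 8·9 = 22 and qs = 7·9 - 26 = 37.
The quantity actually transacted is the short side, demand: 22.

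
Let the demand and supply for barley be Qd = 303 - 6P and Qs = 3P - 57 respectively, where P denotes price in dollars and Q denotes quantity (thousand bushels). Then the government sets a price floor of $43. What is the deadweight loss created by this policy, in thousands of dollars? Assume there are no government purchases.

Without the control the market clears where 303 - 6P = 3P - 57, i.e. P* = 40 and Q* = 63.
Because the floor (43) lies above the market-clearing price, it is binding.
At P = 43: Qd = 303 - 6·43 = 45 and Qs = 3·43 - 57 = 72.
Quantity traded falls to 45. At Q = 45 the demand price is (303 - 45)/6 = 43 and the supply price is (57 + 45)/3 = 34.
Deadweight loss = ½ · (43 - 34) · (63 - 45) = ½ · 9 · 18 = 81.

81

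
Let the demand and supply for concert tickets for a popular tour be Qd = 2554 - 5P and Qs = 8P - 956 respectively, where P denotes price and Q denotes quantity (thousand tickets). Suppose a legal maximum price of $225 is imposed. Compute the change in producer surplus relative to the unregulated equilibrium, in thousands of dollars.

-46080

Setting quantity demanded equal to quantity supplied, 2554 - 5P = 8P - 956, gives P* = 270 and Q* = 1204.
Since 225 < 270, the ceiling is binding.
At P = 225: Qd = 2554 - 5·225 = 1429 and Qs = 8·225 - 956 = 844.
Producer surplus without the control is ½ · (270 - 119.5) · 1204 = 90601.
With the ceiling, producers sell 844 units at 225, so PS = ½ · (225 - 119.5) · 844 = 44521.
Change in producer surplus = 44521 - 90601 = -46080.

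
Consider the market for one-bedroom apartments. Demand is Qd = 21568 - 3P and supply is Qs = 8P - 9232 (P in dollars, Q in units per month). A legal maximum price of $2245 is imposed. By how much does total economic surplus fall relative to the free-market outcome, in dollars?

4517700

In a free market, 21568 - 3P = 8P - 9232 gives the equilibrium P* = 2800, Q* = 13168.
The ceiling of 2245 is below the equilibrium price 2800, so it binds.
At P = 2245: Qd = 21568 - 3·2245 = 14833 and Qs = 8·2245 - 9232 = 8728.
Quantity traded falls to 8728. At Q = 8728 the demand price is (21568 - 8728)/3 = 4280 and the supply price is (9232 + 8728)/8 = 2245.
Deadweight loss = ½ · (4280 - 2245) · (13168 - 8728) = ½ · 2035 · 4440 = 4517700.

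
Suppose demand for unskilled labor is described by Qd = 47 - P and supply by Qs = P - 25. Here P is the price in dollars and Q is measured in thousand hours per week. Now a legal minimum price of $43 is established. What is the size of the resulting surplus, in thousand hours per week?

Equilibrium: 47 - P = P - 25, so 72 = 2P and P* = 36, Q* = 11.
Since 43 > 36, the floor is binding.
At P = 43: Qd = 47 - 43 = 4 and Qs = 43 - 25 = 18.
Surplus = Qs - Qd = 18 - 4 = 14.

14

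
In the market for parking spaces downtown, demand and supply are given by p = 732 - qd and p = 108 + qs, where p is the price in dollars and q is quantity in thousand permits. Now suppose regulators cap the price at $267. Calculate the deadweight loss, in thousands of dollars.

23409

Rearranging demand gives qd = 732 - p; rearranging supply gives qs = p - 108. Equilibrium: 732 - p = p - 108, so 840 = 2p and p* = 420, q* = 312.
Since 267 < 420, the ceiling is binding.
At p = 267: qd = 732 - 267 = 465 and qs = 267 - 108 = 159.
Quantity traded falls to 159. At q = 159 the demand price is 732 - 159 = 573 and the supply price is 108 + 159 = 267.
Deadweight loss = ½ · (573 - 267) · (312 - 159) = ½ · 306 · 153 = 23409.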